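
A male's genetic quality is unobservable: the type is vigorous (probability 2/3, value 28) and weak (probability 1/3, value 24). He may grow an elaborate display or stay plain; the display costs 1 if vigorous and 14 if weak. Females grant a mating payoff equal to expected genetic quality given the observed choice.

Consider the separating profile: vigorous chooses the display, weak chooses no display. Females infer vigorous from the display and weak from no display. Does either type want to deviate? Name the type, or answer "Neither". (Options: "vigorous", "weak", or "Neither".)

Neither

The display pays 28; no display pays 24.
vigorous: assigned the display, nets 28 − 1 = 27; deviating to no display nets 24.
weak: assigned no display, nets 24; deviating to the display nets 28 − 14 = 14.
Both types strictly prefer their assigned action; no profitable deviation.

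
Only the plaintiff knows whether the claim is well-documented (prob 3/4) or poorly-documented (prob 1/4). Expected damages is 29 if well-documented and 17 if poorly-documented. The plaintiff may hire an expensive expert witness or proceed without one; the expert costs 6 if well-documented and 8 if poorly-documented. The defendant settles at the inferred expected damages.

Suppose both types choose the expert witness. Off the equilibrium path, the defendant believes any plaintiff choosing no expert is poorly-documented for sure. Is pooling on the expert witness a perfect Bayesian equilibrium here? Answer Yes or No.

Yes

On path, the defendant holds the prior and pays 3/4·29 + 1/4·17 = 26. Off path (no expert), believing poorly-documented, it pays 17.
well-documented: the expert witness nets 26 − 6 = 20; no expert nets 17. well-documented stays.
poorly-documented: the expert witness nets 26 − 8 = 18; no expert nets 17. poorly-documented stays.
No type deviates, so pooling is sustained.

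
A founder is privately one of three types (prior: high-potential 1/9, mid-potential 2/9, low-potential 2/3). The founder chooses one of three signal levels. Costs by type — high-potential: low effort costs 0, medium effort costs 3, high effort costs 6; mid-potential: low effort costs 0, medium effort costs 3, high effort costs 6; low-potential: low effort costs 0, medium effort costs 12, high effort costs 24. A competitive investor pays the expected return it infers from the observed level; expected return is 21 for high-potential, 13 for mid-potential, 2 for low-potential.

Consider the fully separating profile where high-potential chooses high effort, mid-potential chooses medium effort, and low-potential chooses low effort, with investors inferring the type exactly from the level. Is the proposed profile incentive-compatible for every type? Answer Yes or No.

Separating valuations: high effort → 21, medium effort → 13, low effort → 2.
high-potential (assigned high effort): low effort: 2 − 0 = 2; medium effort: 13 − 3 = 10; high effort: 21 − 6 = 15. high-potential stays.
mid-potential (assigned medium effort): low effort: 2 − 0 = 2; medium effort: 13 − 3 = 10; high effort: 21 − 6 = 15. mid-potential prefers high effort.
low-potential (assigned low effort): low effort: 2 − 0 = 2; medium effort: 13 − 12 = 1; high effort: 21 − 24 = -3. low-potential stays.
At least one type deviates; the separating profile fails.

No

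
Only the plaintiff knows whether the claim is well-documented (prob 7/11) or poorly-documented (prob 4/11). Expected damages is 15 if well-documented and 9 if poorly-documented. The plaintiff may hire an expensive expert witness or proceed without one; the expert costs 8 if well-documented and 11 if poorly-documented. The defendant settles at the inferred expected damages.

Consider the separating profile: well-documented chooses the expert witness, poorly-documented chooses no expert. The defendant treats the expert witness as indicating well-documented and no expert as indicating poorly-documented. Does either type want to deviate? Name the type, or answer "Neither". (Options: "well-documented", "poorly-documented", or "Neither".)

The expert witness pays 15; no expert pays 9.
well-documented: assigned the expert witness, nets 15 − 8 = 7; deviating to no expert nets 9.
poorly-documented: assigned no expert, nets 9; deviating to the expert witness nets 15 − 11 = 4.
The well-documented type gains 2 by deviating.

well-documented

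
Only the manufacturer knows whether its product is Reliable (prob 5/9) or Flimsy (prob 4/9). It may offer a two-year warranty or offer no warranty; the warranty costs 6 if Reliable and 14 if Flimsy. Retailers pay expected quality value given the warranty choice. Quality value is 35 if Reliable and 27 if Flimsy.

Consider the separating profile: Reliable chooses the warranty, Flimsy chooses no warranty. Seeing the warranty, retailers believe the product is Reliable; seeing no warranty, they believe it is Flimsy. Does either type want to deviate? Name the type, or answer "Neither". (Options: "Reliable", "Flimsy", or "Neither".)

The warranty pays 35; no warranty pays 27.
Reliable: assigned the warranty, nets 35 − 6 = 29; deviating to no warranty nets 27.
Flimsy: assigned no warranty, nets 27; deviating to the warranty nets 35 − 14 = 21.
Both types strictly prefer their assigned action; no profitable deviation.

Neither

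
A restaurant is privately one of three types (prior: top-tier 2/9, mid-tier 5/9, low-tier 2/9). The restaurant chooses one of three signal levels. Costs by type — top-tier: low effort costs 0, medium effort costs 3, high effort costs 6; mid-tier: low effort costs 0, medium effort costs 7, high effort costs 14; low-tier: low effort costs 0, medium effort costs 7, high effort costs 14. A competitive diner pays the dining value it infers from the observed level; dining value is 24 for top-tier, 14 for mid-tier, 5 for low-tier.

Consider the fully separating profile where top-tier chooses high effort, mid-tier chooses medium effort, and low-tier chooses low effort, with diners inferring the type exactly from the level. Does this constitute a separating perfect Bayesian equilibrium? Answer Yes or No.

No

Separating price premiums: high effort → 24, medium effort → 14, low effort → 5.
top-tier (assigned high effort): low effort: 5 − 0 = 5; medium effort: 14 − 3 = 11; high effort: 24 − 6 = 18. top-tier stays.
mid-tier (assigned medium effort): low effort: 5 − 0 = 5; medium effort: 14 − 7 = 7; high effort: 24 − 14 = 10. mid-tier prefers high effort.
low-tier (assigned low effort): low effort: 5 − 0 = 5; medium effort: 14 − 7 = 7; high effort: 24 − 14 = 10. low-tier prefers high effort.
At least one type deviates; the separating profile fails.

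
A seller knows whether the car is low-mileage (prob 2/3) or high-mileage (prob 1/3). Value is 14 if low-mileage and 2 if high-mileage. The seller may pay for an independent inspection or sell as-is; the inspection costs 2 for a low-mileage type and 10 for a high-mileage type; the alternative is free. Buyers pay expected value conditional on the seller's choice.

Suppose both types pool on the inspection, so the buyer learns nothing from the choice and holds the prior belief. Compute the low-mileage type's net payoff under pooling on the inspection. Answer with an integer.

8

Pooled price = 2/3·14 + 1/3·2 = 10.
low-mileage pays cost 2 for the inspection, so net payoff = 10 − 2 = 8.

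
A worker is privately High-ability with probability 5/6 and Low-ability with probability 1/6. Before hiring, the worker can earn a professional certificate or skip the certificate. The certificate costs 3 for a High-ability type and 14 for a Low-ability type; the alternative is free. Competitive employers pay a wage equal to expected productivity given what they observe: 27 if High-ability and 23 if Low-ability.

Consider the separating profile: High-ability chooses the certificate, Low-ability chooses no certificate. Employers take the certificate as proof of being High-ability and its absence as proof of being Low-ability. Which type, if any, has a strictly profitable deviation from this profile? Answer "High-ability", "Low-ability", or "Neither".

Neither

The certificate pays 27; no certificate pays 23.
High-ability: assigned the certificate, nets 27 − 3 = 24; deviating to no certificate nets 23.
Low-ability: assigned no certificate, nets 23; deviating to the certificate nets 27 − 14 = 13.
Both types strictly prefer their assigned action; no profitable deviation.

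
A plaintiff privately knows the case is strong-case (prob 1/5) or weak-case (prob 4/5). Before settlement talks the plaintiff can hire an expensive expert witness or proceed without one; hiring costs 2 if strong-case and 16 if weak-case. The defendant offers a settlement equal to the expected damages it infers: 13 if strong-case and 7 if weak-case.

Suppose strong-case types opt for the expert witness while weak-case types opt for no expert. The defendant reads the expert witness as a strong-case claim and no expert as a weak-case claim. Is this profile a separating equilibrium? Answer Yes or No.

Under these beliefs, the expert witness earns settlement 13 and no expert earns settlement 7.
strong-case: the expert witness nets 13 − 2 = 11; no expert nets 7. strong-case prefers the expert witness.
weak-case: the expert witness nets 13 − 16 = -3; no expert nets 7. weak-case prefers no expert.
Neither type deviates, so the separating profile is an equilibrium.

Yes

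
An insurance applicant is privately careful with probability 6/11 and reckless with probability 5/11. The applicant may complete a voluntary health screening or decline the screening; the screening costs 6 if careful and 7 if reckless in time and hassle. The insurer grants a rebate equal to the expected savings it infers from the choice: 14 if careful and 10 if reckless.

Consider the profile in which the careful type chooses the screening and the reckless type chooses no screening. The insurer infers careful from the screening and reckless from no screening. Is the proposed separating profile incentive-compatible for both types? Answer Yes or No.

Under these beliefs, the screening earns rebate 14 and no screening earns rebate 10.
careful: the screening nets 14 − 6 = 8; no screening nets 10. careful would deviate to no screening.
reckless: the screening nets 14 − 7 = 7; no screening nets 10. reckless prefers no screening.
careful has a profitable deviation, so the profile is not an equilibrium.

No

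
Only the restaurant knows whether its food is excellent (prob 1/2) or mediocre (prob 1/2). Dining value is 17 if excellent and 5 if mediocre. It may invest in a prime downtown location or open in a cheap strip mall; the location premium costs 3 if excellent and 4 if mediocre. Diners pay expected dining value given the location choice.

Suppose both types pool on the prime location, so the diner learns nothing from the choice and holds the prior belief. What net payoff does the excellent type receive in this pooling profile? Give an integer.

8

Pooled price premium = 1/2·17 + 1/2·5 = 11.
excellent pays cost 3 for the prime location, so net payoff = 11 − 3 = 8.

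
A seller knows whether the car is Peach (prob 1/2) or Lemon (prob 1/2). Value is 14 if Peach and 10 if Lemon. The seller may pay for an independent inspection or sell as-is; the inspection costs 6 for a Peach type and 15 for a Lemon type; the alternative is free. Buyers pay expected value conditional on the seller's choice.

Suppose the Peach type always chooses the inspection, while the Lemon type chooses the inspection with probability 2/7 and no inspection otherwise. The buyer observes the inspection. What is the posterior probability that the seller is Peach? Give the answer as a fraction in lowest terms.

7/9

P(the inspection) = (1/2)·1 + (1/2)·(2/7) = 9/14.
By Bayes' rule, P(Peach | the inspection) = (1/2) / (9/14) = 7/9.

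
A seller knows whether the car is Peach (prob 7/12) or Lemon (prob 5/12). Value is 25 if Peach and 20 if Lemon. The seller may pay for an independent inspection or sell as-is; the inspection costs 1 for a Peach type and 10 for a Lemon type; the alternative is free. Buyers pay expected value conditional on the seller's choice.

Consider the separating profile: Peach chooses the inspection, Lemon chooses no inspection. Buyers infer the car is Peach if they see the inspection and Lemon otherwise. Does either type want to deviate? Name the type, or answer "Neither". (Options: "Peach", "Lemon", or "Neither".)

The inspection pays 25; no inspection pays 20.
Peach: assigned the inspection, nets 25 − 1 = 24; deviating to no inspection nets 20.
Lemon: assigned no inspection, nets 20; deviating to the inspection nets 25 − 10 = 15.
Both types strictly prefer their assigned action; no profitable deviation.

Neither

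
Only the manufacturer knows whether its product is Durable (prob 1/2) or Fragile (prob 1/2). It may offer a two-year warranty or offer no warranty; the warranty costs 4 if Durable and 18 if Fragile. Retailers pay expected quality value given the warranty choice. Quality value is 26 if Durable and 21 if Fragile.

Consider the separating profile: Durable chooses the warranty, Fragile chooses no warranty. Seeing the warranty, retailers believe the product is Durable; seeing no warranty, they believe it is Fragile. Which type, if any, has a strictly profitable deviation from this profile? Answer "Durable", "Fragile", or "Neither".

Neither

The warranty pays 26; no warranty pays 21.
Durable: assigned the warranty, nets 26 − 4 = 22; deviating to no warranty nets 21.
Fragile: assigned no warranty, nets 21; deviating to the warranty nets 26 − 18 = 8.
Both types strictly prefer their assigned action; no profitable deviation.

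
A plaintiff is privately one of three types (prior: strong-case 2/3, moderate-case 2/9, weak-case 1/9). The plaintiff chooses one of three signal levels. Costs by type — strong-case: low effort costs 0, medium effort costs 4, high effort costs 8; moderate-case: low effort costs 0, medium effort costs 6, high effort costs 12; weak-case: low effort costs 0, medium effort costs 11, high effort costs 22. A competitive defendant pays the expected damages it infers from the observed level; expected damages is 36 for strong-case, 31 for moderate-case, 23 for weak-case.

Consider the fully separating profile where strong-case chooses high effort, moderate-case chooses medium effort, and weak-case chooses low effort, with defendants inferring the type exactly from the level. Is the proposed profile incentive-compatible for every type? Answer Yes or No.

Yes

Separating settlements: high effort → 36, medium effort → 31, low effort → 23.
strong-case (assigned high effort): low effort: 23 − 0 = 23; medium effort: 31 − 4 = 27; high effort: 36 − 8 = 28. strong-case stays.
moderate-case (assigned medium effort): low effort: 23 − 0 = 23; medium effort: 31 − 6 = 25; high effort: 36 − 12 = 24. moderate-case stays.
weak-case (assigned low effort): low effort: 23 − 0 = 23; medium effort: 31 − 11 = 20; high effort: 36 − 22 = 14. weak-case stays.
Every type prefers its assigned level; separation holds.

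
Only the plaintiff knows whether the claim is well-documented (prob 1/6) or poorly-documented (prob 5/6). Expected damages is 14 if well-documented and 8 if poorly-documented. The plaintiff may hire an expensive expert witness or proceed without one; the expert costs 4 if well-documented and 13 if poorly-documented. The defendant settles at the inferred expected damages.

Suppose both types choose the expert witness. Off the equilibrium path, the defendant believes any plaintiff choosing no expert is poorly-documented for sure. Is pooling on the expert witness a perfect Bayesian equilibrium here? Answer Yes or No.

No

On path, the defendant holds the prior and pays 1/6·14 + 5/6·8 = 9. Off path (no expert), believing poorly-documented, it pays 8.
well-documented: the expert witness nets 9 − 4 = 5; no expert nets 8. well-documented would deviate.
poorly-documented: the expert witness nets 9 − 13 = -4; no expert nets 8. poorly-documented would deviate.
A type deviates, so pooling fails.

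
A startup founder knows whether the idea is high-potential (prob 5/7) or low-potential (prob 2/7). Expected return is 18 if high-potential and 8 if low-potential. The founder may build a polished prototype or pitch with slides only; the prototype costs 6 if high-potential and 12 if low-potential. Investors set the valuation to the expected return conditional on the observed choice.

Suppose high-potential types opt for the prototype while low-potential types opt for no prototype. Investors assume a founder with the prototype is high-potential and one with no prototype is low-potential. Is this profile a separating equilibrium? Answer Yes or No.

Yes

Under these beliefs, the prototype earns valuation 18 and no prototype earns valuation 8.
high-potential: the prototype nets 18 − 6 = 12; no prototype nets 8. high-potential prefers the prototype.
low-potential: the prototype nets 18 − 12 = 6; no prototype nets 8. low-potential prefers no prototype.
Neither type deviates, so the separating profile is an equilibrium.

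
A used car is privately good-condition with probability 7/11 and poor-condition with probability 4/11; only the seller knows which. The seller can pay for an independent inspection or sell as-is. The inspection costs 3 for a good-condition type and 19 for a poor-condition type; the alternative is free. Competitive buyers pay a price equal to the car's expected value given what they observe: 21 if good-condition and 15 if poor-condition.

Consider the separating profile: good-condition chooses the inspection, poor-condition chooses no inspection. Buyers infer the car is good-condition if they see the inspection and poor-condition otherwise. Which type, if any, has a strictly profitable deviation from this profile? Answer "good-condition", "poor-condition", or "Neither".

Neither

The inspection pays 21; no inspection pays 15.
good-condition: assigned the inspection, nets 21 − 3 = 18; deviating to no inspection nets 15.
poor-condition: assigned no inspection, nets 15; deviating to the inspection nets 21 − 19 = 2.
Both types strictly prefer their assigned action; no profitable deviation.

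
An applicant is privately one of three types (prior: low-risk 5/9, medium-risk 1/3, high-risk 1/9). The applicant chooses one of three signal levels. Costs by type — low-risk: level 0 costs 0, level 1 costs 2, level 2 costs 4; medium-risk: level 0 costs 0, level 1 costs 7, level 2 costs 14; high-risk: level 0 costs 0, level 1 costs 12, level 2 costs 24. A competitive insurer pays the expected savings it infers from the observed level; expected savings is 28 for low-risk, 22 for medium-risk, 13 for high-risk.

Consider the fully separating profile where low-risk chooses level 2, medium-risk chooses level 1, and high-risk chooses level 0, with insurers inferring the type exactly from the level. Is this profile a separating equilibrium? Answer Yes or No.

Separating rebates: level 2 → 28, level 1 → 22, level 0 → 13.
low-risk (assigned level 2): level 0: 13 − 0 = 13; level 1: 22 − 2 = 20; level 2: 28 − 4 = 24. low-risk stays.
medium-risk (assigned level 1): level 0: 13 − 0 = 13; level 1: 22 − 7 = 15; level 2: 28 − 14 = 14. medium-risk stays.
high-risk (assigned level 0): level 0: 13 − 0 = 13; level 1: 22 − 12 = 10; level 2: 28 − 24 = 4. high-risk stays.
Every type prefers its assigned level; separation holds.

Yes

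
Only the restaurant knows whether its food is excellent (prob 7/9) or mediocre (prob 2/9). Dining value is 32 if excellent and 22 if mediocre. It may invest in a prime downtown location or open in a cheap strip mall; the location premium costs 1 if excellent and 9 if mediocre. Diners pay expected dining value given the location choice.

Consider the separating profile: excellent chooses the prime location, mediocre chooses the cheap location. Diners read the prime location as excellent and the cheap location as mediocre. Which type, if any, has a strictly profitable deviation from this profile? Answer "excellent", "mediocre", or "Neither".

mediocre

The prime location pays 32; the cheap location pays 22.
excellent: assigned the prime location, nets 32 − 1 = 31; deviating to the cheap location nets 22.
mediocre: assigned the cheap location, nets 22; deviating to the prime location nets 32 − 9 = 23.
The mediocre type gains 1 by deviating.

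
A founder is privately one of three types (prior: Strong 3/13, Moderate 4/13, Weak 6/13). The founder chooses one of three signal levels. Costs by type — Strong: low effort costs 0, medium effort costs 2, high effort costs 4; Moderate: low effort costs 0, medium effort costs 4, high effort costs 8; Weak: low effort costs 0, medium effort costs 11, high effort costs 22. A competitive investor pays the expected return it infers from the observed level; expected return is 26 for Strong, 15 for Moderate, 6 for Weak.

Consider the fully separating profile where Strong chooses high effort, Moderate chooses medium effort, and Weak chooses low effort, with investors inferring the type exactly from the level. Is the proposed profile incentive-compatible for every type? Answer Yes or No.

Separating valuations: high effort → 26, medium effort → 15, low effort → 6.
Strong (assigned high effort): low effort: 6 − 0 = 6; medium effort: 15 − 2 = 13; high effort: 26 − 4 = 22. Strong stays.
Moderate (assigned medium effort): low effort: 6 − 0 = 6; medium effort: 15 − 4 = 11; high effort: 26 − 8 = 18. Moderate prefers high effort.
Weak (assigned low effort): low effort: 6 − 0 = 6; medium effort: 15 − 11 = 4; high effort: 26 − 22 = 4. Weak stays.
At least one type deviates; the separating profile fails.

No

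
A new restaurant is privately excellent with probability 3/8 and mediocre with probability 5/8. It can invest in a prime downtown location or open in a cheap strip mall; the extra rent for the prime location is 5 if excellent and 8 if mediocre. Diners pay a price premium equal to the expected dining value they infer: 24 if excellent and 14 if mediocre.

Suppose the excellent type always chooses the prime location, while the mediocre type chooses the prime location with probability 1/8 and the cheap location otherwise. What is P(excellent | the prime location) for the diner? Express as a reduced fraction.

24/29

P(the prime location) = (3/8)·1 + (5/8)·(1/8) = 29/64.
By Bayes' rule, P(excellent | the prime location) = (3/8) / (29/64) = 24/29.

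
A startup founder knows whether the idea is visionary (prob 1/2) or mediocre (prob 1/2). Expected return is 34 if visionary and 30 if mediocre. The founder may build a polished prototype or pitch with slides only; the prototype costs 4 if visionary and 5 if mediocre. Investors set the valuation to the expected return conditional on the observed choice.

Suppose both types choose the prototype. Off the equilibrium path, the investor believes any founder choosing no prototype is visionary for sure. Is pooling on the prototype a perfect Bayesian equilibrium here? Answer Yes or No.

No

On path, the investor holds the prior and pays 1/2·34 + 1/2·30 = 32. Off path (no prototype), believing visionary, it pays 34.
visionary: the prototype nets 32 − 4 = 28; no prototype nets 34. visionary would deviate.
mediocre: the prototype nets 32 − 5 = 27; no prototype nets 34. mediocre would deviate.
A type deviates, so pooling fails.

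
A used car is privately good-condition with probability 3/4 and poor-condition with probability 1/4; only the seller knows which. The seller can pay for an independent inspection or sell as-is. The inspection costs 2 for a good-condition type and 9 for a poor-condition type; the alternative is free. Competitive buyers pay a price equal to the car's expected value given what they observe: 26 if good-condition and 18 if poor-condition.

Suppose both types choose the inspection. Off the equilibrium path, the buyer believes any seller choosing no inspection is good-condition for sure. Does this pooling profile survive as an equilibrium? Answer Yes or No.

No

On path, the buyer holds the prior and pays 3/4·26 + 1/4·18 = 24. Off path (no inspection), believing good-condition, it pays 26.
good-condition: the inspection nets 24 − 2 = 22; no inspection nets 26. good-condition would deviate.
poor-condition: the inspection nets 24 − 9 = 15; no inspection nets 26. poor-condition would deviate.
A type deviates, so pooling fails.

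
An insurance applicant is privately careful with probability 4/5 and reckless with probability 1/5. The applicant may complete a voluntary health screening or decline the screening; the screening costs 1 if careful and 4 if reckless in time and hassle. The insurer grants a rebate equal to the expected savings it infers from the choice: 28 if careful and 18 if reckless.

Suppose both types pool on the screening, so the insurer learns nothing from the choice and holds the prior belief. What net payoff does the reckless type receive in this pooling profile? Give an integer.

22

Pooled rebate = 4/5·28 + 1/5·18 = 26.
reckless pays cost 4 for the screening, so net payoff = 26 − 4 = 22.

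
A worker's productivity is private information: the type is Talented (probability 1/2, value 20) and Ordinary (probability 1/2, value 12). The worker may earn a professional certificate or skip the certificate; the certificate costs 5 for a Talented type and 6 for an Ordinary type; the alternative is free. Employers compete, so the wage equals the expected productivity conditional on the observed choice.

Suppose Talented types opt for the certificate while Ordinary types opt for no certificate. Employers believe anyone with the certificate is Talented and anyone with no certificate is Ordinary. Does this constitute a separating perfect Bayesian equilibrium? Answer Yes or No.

No

Under these beliefs, the certificate earns wage 20 and no certificate earns wage 12.
Talented: the certificate nets 20 − 5 = 15; no certificate nets 12. Talented prefers the certificate.
Ordinary: the certificate nets 20 − 6 = 14; no certificate nets 12. Ordinary would deviate to the certificate.
Ordinary has a profitable deviation, so the profile is not an equilibrium.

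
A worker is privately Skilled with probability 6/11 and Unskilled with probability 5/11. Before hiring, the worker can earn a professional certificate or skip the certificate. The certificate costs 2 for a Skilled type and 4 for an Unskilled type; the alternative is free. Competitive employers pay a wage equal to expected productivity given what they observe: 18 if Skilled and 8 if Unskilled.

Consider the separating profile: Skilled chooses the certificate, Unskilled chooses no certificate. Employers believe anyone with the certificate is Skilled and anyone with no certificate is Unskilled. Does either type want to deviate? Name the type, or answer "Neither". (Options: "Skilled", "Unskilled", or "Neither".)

Unskilled

The certificate pays 18; no certificate pays 8.
Skilled: assigned the certificate, nets 18 − 2 = 16; deviating to no certificate nets 8.
Unskilled: assigned no certificate, nets 8; deviating to the certificate nets 18 − 4 = 14.
The Unskilled type gains 6 by deviating.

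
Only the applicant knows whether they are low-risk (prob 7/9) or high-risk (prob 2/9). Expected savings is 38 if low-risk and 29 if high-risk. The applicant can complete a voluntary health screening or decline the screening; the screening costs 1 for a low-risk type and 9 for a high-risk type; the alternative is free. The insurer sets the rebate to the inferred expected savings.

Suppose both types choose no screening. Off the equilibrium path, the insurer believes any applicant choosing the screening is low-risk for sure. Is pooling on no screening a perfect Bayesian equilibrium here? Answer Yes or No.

No

On path, the insurer holds the prior and pays 7/9·38 + 2/9·29 = 36. Off path (the screening), believing low-risk, it pays 38.
low-risk: no screening nets 36; the screening nets 38 − 1 = 37. low-risk would deviate.
high-risk: no screening nets 36; the screening nets 38 − 9 = 29. high-risk stays.
A type deviates, so pooling fails.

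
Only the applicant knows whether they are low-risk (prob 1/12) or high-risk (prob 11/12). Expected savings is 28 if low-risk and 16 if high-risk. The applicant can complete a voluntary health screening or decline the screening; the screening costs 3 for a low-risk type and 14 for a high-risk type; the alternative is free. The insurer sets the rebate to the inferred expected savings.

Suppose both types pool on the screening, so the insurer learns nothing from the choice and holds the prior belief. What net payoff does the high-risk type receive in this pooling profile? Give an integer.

Pooled rebate = 1/12·28 + 11/12·16 = 17.
high-risk pays cost 14 for the screening, so net payoff = 17 − 14 = 3.

3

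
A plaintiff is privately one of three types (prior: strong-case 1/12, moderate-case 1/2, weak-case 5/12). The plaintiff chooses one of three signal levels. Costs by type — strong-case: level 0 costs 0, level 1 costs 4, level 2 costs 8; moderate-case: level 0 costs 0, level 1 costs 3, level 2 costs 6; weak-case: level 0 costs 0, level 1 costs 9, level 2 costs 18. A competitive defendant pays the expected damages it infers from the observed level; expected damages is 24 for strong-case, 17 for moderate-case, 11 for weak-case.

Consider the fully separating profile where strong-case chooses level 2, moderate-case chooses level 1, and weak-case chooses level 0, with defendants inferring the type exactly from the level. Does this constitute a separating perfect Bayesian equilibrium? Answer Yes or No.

No

Separating settlements: level 2 → 24, level 1 → 17, level 0 → 11.
strong-case (assigned level 2): level 0: 11 − 0 = 11; level 1: 17 − 4 = 13; level 2: 24 − 8 = 16. strong-case stays.
moderate-case (assigned level 1): level 0: 11 − 0 = 11; level 1: 17 − 3 = 14; level 2: 24 − 6 = 18. moderate-case prefers level 2.
weak-case (assigned level 0): level 0: 11 − 0 = 11; level 1: 17 − 9 = 8; level 2: 24 − 18 = 6. weak-case stays.
At least one type deviates; the separating profile fails.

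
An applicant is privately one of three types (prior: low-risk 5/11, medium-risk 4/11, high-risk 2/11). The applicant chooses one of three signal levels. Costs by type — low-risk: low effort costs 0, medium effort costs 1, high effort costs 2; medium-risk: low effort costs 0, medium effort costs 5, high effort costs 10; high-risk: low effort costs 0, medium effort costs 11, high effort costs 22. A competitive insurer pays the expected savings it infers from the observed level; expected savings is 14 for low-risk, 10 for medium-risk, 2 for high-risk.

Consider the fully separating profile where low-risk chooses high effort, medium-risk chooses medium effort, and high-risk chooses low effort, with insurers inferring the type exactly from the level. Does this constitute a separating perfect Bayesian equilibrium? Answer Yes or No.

Separating rebates: high effort → 14, medium effort → 10, low effort → 2.
low-risk (assigned high effort): low effort: 2 − 0 = 2; medium effort: 10 − 1 = 9; high effort: 14 − 2 = 12. low-risk stays.
medium-risk (assigned medium effort): low effort: 2 − 0 = 2; medium effort: 10 − 5 = 5; high effort: 14 − 10 = 4. medium-risk stays.
high-risk (assigned low effort): low effort: 2 − 0 = 2; medium effort: 10 − 11 = -1; high effort: 14 − 22 = -8. high-risk stays.
Every type prefers its assigned level; separation holds.

Yes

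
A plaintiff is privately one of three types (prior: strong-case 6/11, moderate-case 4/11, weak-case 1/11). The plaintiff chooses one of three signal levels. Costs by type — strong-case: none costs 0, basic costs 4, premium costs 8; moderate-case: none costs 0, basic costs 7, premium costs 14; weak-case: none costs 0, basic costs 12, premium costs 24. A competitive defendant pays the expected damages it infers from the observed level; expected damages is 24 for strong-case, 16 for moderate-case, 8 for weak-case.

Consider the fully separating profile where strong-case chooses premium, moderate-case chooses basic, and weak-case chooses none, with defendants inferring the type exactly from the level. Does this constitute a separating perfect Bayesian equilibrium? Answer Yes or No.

No

Separating settlements: premium → 24, basic → 16, none → 8.
strong-case (assigned premium): none: 8 − 0 = 8; basic: 16 − 4 = 12; premium: 24 − 8 = 16. strong-case stays.
moderate-case (assigned basic): none: 8 − 0 = 8; basic: 16 − 7 = 9; premium: 24 − 14 = 10. moderate-case prefers premium.
weak-case (assigned none): none: 8 − 0 = 8; basic: 16 − 12 = 4; premium: 24 − 24 = 0. weak-case stays.
At least one type deviates; the separating profile fails.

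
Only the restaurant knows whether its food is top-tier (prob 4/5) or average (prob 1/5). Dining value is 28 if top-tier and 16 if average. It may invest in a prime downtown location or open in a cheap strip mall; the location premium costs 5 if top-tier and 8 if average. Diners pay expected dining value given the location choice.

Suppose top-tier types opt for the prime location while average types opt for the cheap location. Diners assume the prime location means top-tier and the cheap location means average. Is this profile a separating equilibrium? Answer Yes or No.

Under these beliefs, the prime location earns price premium 28 and the cheap location earns price premium 16.
top-tier: the prime location nets 28 − 5 = 23; the cheap location nets 16. top-tier prefers the prime location.
average: the prime location nets 28 − 8 = 20; the cheap location nets 16. average would deviate to the prime location.
average has a profitable deviation, so the profile is not an equilibrium.

No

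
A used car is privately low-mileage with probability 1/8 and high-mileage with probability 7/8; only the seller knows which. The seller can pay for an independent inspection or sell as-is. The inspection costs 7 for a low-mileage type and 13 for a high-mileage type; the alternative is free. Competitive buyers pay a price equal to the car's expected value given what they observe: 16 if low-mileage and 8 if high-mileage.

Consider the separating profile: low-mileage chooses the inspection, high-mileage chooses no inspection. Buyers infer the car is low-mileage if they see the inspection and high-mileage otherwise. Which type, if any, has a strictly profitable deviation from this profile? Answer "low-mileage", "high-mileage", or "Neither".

Neither

The inspection pays 16; no inspection pays 8.
low-mileage: assigned the inspection, nets 16 − 7 = 9; deviating to no inspection nets 8.
high-mileage: assigned no inspection, nets 8; deviating to the inspection nets 16 − 13 = 3.
Both types strictly prefer their assigned action; no profitable deviation.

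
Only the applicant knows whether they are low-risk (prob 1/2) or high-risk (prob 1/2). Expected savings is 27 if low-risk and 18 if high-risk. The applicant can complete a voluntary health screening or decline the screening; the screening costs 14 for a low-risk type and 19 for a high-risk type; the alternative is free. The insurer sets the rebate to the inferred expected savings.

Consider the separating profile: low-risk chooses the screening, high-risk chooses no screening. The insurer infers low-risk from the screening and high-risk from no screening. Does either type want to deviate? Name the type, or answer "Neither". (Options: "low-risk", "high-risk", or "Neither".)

low-risk

The screening pays 27; no screening pays 18.
low-risk: assigned the screening, nets 27 − 14 = 13; deviating to no screening nets 18.
high-risk: assigned no screening, nets 18; deviating to the screening nets 27 − 19 = 8.
The low-risk type gains 5 by deviating.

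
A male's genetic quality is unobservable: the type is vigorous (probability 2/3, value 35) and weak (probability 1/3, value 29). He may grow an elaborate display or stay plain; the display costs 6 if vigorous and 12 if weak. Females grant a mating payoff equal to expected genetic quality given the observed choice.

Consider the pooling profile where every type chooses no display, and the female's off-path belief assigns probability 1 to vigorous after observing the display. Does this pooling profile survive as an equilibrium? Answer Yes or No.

Yes

On path, the female holds the prior and pays 2/3·35 + 1/3·29 = 33. Off path (the display), believing vigorous, it pays 35.
vigorous: no display nets 33; the display nets 35 − 6 = 29. vigorous stays.
weak: no display nets 33; the display nets 35 − 12 = 23. weak stays.
No type deviates, so pooling is sustained.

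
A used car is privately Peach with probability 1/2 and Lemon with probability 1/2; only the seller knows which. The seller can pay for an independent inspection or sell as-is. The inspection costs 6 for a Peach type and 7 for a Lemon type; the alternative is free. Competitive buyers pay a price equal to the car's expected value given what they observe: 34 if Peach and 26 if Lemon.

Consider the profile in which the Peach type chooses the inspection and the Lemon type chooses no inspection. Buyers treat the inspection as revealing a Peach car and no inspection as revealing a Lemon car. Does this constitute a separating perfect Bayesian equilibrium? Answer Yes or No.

Under these beliefs, the inspection earns price 34 and no inspection earns price 26.
Peach: the inspection nets 34 − 6 = 28; no inspection nets 26. Peach prefers the inspection.
Lemon: the inspection nets 34 − 7 = 27; no inspection nets 26. Lemon would deviate to the inspection.
Lemon has a profitable deviation, so the profile is not an equilibrium.

No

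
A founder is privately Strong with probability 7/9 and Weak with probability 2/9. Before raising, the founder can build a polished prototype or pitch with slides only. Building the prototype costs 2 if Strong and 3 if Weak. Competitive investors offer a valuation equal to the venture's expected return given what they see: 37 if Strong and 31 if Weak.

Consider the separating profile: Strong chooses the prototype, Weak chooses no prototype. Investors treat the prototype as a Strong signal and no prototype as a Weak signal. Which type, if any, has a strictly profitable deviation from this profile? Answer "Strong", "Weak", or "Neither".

Weak

The prototype pays 37; no prototype pays 31.
Strong: assigned the prototype, nets 37 − 2 = 35; deviating to no prototype nets 31.
Weak: assigned no prototype, nets 31; deviating to the prototype nets 37 − 3 = 34.
The Weak type gains 3 by deviating.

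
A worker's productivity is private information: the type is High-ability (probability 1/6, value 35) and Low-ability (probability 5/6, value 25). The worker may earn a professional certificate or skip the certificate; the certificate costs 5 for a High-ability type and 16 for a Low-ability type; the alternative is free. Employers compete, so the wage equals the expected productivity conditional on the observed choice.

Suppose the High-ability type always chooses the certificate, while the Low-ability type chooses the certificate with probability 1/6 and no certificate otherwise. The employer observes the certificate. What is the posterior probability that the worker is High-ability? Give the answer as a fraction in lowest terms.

P(the certificate) = (1/6)·1 + (5/6)·(1/6) = 11/36.
By Bayes' rule, P(High-ability | the certificate) = (1/6) / (11/36) = 6/11.

6/11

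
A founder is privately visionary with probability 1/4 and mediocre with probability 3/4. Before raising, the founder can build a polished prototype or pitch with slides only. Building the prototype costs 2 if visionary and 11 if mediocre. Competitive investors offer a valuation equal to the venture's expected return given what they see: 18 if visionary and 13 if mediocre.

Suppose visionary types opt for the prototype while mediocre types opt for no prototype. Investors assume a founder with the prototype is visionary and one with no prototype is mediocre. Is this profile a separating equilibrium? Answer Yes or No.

Under these beliefs, the prototype earns valuation 18 and no prototype earns valuation 13.
visionary: the prototype nets 18 − 2 = 16; no prototype nets 13. visionary prefers the prototype.
mediocre: the prototype nets 18 − 11 = 7; no prototype nets 13. mediocre prefers no prototype.
Neither type deviates, so the separating profile is an equilibrium.

Yes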